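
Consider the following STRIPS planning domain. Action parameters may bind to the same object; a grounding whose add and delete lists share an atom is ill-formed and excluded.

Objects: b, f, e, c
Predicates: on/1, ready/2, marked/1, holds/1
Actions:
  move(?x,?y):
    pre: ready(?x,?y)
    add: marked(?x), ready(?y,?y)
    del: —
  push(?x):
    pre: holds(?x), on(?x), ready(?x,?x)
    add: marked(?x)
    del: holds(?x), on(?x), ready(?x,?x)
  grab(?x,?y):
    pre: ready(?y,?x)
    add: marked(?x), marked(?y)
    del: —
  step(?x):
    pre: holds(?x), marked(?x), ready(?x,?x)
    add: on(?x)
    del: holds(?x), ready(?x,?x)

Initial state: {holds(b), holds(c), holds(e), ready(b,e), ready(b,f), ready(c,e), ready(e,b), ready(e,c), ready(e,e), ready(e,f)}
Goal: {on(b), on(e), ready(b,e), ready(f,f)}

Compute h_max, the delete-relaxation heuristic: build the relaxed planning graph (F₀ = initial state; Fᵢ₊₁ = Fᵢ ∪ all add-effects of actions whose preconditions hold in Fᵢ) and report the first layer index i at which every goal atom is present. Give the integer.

2

F0 = init (10 atoms)
F1 = F0 ∪ {marked(b), marked(c), marked(e), marked(f), ready(b,b), ready(c,c), ready(f,f)}  (17 atoms)
F2 = F1 ∪ {on(b), on(c), on(e)}  (20 atoms)
goal ⊆ F2  ⇒  h_max = 2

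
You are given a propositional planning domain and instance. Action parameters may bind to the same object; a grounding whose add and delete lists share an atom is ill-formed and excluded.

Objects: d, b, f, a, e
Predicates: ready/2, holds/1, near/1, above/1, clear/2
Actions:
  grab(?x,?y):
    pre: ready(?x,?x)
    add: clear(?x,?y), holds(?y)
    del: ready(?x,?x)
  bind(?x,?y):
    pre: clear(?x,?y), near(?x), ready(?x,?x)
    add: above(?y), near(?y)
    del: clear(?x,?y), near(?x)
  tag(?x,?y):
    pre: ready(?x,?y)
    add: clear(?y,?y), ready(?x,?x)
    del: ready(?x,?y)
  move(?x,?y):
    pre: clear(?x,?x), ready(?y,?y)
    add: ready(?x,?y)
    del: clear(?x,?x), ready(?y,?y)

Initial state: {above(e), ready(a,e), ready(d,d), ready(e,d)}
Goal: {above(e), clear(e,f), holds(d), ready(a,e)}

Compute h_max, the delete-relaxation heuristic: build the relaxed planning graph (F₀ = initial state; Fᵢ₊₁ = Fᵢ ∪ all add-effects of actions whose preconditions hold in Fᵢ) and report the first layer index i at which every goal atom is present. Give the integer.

F0 = init (4 atoms)
F1 = F0 ∪ {clear(d,a), clear(d,b), clear(d,d), clear(d,e), clear(d,f), clear(e,e), holds(a), holds(b), holds(d), holds(e), holds(f), ready(a,a), ready(e,e)}  (17 atoms)
F2 = F1 ∪ {clear(a,a), clear(a,b), clear(a,d), clear(a,e), clear(a,f), clear(e,a), clear(e,b), clear(e,d), clear(e,f), ready(d,a), ready(d,e), ready(e,a)}  (29 atoms)
goal ⊆ F2  ⇒  h_max = 2

2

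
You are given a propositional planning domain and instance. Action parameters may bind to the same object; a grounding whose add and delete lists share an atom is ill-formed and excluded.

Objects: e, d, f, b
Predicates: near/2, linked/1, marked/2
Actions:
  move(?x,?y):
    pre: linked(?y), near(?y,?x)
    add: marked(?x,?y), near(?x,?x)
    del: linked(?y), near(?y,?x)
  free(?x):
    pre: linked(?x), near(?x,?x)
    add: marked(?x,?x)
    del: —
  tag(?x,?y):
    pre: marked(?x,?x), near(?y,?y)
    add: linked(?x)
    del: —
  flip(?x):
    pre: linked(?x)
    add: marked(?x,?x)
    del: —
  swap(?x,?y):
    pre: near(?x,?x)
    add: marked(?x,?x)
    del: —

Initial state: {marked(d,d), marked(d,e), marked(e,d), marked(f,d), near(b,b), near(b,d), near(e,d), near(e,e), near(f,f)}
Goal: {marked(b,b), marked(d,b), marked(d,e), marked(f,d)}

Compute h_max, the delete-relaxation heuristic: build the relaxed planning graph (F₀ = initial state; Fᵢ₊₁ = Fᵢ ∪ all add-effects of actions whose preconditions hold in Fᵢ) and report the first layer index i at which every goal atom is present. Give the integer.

F0 = init (9 atoms)
F1 = F0 ∪ {linked(d), marked(b,b), marked(e,e), marked(f,f)}  (13 atoms)
F2 = F1 ∪ {linked(b), linked(e), linked(f)}  (16 atoms)
F3 = F2 ∪ {marked(d,b), near(d,d)}  (18 atoms)
goal ⊆ F3  ⇒  h_max = 3

3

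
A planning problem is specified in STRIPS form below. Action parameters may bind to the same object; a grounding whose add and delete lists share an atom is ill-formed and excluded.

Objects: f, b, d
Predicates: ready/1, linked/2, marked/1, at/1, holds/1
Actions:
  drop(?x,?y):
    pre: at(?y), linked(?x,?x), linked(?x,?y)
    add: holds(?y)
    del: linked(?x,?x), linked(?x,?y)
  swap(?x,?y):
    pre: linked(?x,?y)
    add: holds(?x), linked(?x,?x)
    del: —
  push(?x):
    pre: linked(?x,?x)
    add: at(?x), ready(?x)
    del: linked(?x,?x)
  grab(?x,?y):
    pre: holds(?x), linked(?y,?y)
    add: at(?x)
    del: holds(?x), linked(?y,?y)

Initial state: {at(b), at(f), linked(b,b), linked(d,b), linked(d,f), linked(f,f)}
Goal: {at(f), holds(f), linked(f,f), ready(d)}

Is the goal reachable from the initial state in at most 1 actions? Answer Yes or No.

1. swap(f,f)  →  {at(b), at(f), holds(f), linked(b,b), linked(d,b), linked(d,f), linked(f,f)}
2. swap(d,f)  →  {at(b), at(f), holds(d), holds(f), linked(b,b), linked(d,b), linked(d,d), linked(d,f), linked(f,f)}
3. push(d)  →  {at(b), at(d), at(f), holds(d), holds(f), linked(b,b), linked(d,b), linked(d,f), linked(f,f), ready(d)}
optimal plan length = 3; 3 > 1

No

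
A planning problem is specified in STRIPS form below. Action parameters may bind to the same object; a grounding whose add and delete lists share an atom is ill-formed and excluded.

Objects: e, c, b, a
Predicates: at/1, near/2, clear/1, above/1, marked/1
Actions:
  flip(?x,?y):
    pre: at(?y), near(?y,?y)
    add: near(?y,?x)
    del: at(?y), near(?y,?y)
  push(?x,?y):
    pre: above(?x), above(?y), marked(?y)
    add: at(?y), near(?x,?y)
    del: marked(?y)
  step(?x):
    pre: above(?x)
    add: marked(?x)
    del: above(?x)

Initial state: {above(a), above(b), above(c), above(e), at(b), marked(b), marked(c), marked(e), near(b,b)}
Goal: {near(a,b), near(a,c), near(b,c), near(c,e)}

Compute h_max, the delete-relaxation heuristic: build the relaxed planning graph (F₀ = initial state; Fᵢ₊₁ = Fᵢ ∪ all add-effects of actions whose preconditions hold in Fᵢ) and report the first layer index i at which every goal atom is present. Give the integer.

1

F0 = init (9 atoms)
F1 = F0 ∪ {at(c), at(e), marked(a), near(a,b), near(a,c), near(a,e), near(b,a), near(b,c), near(b,e), near(c,b), near(c,c), near(c,e), near(e,b), near(e,c), near(e,e)}  (24 atoms)
goal ⊆ F1  ⇒  h_max = 1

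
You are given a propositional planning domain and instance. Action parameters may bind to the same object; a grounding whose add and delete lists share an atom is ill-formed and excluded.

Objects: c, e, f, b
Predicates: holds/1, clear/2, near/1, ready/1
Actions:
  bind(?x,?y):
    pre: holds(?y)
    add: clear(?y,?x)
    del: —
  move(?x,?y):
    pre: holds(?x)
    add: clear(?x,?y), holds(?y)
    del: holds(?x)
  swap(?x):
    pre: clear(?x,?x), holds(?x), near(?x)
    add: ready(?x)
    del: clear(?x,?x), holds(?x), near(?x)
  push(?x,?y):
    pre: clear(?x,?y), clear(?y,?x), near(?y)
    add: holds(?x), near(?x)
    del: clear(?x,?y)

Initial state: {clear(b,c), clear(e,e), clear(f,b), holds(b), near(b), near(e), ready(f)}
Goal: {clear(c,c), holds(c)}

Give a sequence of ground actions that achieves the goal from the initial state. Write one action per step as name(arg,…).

move(b,c); bind(c,c)

1. move(b,c)  →  {clear(b,c), clear(e,e), clear(f,b), holds(c), near(b), near(e), ready(f)}
2. bind(c,c)  →  {clear(b,c), clear(c,c), clear(e,e), clear(f,b), holds(c), near(b), near(e), ready(f)}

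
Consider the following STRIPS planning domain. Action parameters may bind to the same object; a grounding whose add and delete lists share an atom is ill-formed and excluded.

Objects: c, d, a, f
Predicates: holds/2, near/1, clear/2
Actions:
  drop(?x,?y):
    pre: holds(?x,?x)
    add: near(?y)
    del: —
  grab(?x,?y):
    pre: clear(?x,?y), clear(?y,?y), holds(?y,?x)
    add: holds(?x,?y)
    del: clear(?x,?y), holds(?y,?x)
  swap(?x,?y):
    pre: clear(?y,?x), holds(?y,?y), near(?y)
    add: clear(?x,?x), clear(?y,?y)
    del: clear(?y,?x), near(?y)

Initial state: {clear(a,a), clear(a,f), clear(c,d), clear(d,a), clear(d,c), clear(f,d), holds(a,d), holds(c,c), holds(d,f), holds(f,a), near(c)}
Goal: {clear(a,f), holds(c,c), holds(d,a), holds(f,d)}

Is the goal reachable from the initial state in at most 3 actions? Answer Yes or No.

Yes

1. grab(d,a)  →  {clear(a,a), clear(a,f), clear(c,d), clear(d,c), clear(f,d), holds(c,c), holds(d,a), holds(d,f), holds(f,a), near(c)}
2. swap(d,c)  →  {clear(a,a), clear(a,f), clear(c,c), clear(d,c), clear(d,d), clear(f,d), holds(c,c), holds(d,a), holds(d,f), holds(f,a)}
3. grab(f,d)  →  {clear(a,a), clear(a,f), clear(c,c), clear(d,c), clear(d,d), holds(c,c), holds(d,a), holds(f,a), holds(f,d)}
optimal plan length = 3; 3 ≤ 3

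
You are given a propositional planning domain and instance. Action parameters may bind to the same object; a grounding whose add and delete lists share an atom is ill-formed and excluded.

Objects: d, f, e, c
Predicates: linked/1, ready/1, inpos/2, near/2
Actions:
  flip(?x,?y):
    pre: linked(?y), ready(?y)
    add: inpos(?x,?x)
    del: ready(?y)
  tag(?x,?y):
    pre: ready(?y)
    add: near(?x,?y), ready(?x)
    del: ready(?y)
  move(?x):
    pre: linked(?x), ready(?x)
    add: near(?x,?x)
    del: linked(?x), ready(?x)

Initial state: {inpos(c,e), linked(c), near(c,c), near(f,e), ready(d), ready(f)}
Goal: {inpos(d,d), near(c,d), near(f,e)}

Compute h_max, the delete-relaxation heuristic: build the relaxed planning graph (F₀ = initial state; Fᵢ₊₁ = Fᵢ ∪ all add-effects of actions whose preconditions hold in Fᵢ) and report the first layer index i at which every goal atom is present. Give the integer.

2

F0 = init (6 atoms)
F1 = F0 ∪ {near(c,d), near(c,f), near(d,f), near(e,d), near(e,f), near(f,d), ready(c), ready(e)}  (14 atoms)
F2 = F1 ∪ {inpos(c,c), inpos(d,d), inpos(e,e), inpos(f,f), near(c,e), near(d,c), near(d,e), near(e,c), near(f,c)}  (23 atoms)
goal ⊆ F2  ⇒  h_max = 2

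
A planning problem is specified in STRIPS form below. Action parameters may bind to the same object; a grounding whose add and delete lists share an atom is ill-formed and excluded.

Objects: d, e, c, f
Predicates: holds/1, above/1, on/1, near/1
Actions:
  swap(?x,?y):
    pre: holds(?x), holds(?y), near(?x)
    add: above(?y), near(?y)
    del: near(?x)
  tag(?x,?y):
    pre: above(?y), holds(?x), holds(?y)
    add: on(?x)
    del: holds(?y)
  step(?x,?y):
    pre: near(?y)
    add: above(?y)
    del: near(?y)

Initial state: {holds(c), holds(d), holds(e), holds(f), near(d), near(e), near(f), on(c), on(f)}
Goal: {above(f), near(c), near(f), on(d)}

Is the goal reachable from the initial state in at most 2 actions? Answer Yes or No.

No

1. swap(d,c)  →  {above(c), holds(c), holds(d), holds(e), holds(f), near(c), near(e), near(f), on(c), on(f)}
2. swap(e,f)  →  {above(c), above(f), holds(c), holds(d), holds(e), holds(f), near(c), near(f), on(c), on(f)}
3. tag(d,c)  →  {above(c), above(f), holds(d), holds(e), holds(f), near(c), near(f), on(c), on(d), on(f)}
optimal plan length = 3; 3 > 2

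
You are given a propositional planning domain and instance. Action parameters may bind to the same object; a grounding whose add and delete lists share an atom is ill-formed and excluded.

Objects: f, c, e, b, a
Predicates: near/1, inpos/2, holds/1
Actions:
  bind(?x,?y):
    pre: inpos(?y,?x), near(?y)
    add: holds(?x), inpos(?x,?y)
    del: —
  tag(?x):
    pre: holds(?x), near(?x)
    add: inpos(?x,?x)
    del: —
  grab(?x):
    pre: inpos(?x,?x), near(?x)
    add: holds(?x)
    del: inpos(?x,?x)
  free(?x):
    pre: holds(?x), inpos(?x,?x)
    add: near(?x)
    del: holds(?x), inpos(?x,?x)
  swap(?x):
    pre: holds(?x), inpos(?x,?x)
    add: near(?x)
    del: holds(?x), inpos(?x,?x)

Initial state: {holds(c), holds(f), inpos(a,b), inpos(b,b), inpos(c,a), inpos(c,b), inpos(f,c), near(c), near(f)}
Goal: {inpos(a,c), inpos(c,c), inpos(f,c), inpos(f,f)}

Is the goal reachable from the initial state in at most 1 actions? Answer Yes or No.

No

1. bind(a,c)  →  {holds(a), holds(c), holds(f), inpos(a,b), inpos(a,c), inpos(b,b), inpos(c,a), inpos(c,b), inpos(f,c), near(c), near(f)}
2. tag(f)  →  {holds(a), holds(c), holds(f), inpos(a,b), inpos(a,c), inpos(b,b), inpos(c,a), inpos(c,b), inpos(f,c), inpos(f,f), near(c), near(f)}
3. tag(c)  →  {holds(a), holds(c), holds(f), inpos(a,b), inpos(a,c), inpos(b,b), inpos(c,a), inpos(c,b), inpos(c,c), inpos(f,c), inpos(f,f), near(c), near(f)}
optimal plan length = 3; 3 > 1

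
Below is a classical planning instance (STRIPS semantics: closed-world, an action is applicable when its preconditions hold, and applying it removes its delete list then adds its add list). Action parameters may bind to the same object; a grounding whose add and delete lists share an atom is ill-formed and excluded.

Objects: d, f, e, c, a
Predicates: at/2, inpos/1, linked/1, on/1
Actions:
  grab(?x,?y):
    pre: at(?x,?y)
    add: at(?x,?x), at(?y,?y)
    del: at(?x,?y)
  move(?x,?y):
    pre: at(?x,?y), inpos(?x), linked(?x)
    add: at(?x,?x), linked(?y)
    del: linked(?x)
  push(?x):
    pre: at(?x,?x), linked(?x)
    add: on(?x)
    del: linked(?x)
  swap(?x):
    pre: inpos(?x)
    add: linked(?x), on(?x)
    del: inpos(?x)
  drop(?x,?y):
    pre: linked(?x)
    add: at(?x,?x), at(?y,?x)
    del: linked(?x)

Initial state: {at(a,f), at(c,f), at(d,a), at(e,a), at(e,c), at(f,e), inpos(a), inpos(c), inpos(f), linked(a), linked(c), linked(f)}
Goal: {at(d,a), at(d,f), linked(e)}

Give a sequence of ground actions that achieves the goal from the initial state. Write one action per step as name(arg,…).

move(f,e); move(c,f); drop(f,d)

1. move(f,e)  →  {at(a,f), at(c,f), at(d,a), at(e,a), at(e,c), at(f,e), at(f,f), inpos(a), inpos(c), inpos(f), linked(a), linked(c), linked(e)}
2. move(c,f)  →  {at(a,f), at(c,c), at(c,f), at(d,a), at(e,a), at(e,c), at(f,e), at(f,f), inpos(a), inpos(c), inpos(f), linked(a), linked(e), linked(f)}
3. drop(f,d)  →  {at(a,f), at(c,c), at(c,f), at(d,a), at(d,f), at(e,a), at(e,c), at(f,e), at(f,f), inpos(a), inpos(c), inpos(f), linked(a), linked(e)}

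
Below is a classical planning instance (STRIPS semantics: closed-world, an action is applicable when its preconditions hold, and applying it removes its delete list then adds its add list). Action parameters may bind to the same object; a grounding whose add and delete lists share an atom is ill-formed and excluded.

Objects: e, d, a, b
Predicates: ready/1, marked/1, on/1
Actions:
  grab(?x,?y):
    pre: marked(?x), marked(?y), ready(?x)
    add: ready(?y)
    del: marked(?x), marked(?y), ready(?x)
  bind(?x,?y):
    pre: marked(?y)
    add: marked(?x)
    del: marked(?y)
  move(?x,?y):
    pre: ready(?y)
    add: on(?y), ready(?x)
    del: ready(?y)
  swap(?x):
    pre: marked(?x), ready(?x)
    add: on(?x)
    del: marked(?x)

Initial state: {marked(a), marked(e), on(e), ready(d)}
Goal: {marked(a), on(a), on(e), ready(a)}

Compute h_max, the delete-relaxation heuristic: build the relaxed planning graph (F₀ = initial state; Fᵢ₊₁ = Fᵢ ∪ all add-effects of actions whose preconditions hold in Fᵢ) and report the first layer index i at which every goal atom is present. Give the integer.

2

F0 = init (4 atoms)
F1 = F0 ∪ {marked(b), marked(d), on(d), ready(a), ready(b), ready(e)}  (10 atoms)
F2 = F1 ∪ {on(a), on(b)}  (12 atoms)
goal ⊆ F2  ⇒  h_max = 2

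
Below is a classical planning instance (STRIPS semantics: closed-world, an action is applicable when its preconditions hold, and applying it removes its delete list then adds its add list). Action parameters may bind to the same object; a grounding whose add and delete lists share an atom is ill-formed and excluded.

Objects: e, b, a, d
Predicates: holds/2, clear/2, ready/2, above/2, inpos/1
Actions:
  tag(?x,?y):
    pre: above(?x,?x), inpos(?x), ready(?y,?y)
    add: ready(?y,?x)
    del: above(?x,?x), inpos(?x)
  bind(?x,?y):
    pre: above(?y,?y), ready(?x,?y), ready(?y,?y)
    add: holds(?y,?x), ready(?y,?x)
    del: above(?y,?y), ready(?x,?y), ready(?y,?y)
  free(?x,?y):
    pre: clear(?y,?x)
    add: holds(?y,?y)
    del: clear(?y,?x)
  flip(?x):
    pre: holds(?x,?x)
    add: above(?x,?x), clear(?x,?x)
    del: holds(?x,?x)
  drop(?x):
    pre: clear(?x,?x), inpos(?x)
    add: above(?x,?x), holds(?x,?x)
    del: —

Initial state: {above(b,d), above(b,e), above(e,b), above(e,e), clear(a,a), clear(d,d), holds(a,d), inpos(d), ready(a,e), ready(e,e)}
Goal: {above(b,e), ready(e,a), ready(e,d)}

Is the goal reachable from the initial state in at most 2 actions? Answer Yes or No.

1. drop(d)  →  {above(b,d), above(b,e), above(d,d), above(e,b), above(e,e), clear(a,a), clear(d,d), holds(a,d), holds(d,d), inpos(d), ready(a,e), ready(e,e)}
2. tag(d,e)  →  {above(b,d), above(b,e), above(e,b), above(e,e), clear(a,a), clear(d,d), holds(a,d), holds(d,d), ready(a,e), ready(e,d), ready(e,e)}
3. bind(a,e)  →  {above(b,d), above(b,e), above(e,b), clear(a,a), clear(d,d), holds(a,d), holds(d,d), holds(e,a), ready(e,a), ready(e,d)}
optimal plan length = 3; 3 > 2

No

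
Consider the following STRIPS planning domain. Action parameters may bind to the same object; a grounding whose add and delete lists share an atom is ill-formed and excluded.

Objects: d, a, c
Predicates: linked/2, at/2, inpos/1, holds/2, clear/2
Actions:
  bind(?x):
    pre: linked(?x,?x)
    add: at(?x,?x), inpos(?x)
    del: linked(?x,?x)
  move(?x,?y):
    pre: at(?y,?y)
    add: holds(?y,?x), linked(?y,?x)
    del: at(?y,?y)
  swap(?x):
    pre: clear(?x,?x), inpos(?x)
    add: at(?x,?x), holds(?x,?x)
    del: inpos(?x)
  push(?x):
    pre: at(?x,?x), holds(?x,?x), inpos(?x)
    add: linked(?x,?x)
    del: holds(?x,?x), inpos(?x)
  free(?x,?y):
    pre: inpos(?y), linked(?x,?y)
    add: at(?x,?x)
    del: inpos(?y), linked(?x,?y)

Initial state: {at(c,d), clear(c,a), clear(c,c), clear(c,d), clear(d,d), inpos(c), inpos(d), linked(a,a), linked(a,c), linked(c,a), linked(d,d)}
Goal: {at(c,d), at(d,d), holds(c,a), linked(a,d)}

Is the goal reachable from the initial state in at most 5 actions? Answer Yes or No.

Yes

1. bind(d)  →  {at(c,d), at(d,d), clear(c,a), clear(c,c), clear(c,d), clear(d,d), inpos(c), inpos(d), linked(a,a), linked(a,c), linked(c,a)}
2. bind(a)  →  {at(a,a), at(c,d), at(d,d), clear(c,a), clear(c,c), clear(c,d), clear(d,d), inpos(a), inpos(c), inpos(d), linked(a,c), linked(c,a)}
3. move(d,a)  →  {at(c,d), at(d,d), clear(c,a), clear(c,c), clear(c,d), clear(d,d), holds(a,d), inpos(a), inpos(c), inpos(d), linked(a,c), linked(a,d), linked(c,a)}
4. swap(c)  →  {at(c,c), at(c,d), at(d,d), clear(c,a), clear(c,c), clear(c,d), clear(d,d), holds(a,d), holds(c,c), inpos(a), inpos(d), linked(a,c), linked(a,d), linked(c,a)}
5. move(a,c)  →  {at(c,d), at(d,d), clear(c,a), clear(c,c), clear(c,d), clear(d,d), holds(a,d), holds(c,a), holds(c,c), inpos(a), inpos(d), linked(a,c), linked(a,d), linked(c,a)}
optimal plan length = 5; 5 ≤ 5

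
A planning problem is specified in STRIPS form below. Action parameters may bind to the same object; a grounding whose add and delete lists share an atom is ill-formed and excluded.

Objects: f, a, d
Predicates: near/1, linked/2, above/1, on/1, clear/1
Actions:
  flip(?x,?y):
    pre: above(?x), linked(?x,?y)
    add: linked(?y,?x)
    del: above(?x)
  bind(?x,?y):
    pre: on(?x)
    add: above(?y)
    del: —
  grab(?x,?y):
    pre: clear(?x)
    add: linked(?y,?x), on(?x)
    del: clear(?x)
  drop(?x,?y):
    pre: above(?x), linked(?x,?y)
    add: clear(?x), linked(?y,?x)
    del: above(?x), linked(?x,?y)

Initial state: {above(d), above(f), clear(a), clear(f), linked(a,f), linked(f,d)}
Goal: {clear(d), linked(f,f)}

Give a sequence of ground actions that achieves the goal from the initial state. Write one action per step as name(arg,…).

flip(f,d); grab(f,f); drop(d,f)

1. flip(f,d)  →  {above(d), clear(a), clear(f), linked(a,f), linked(d,f), linked(f,d)}
2. grab(f,f)  →  {above(d), clear(a), linked(a,f), linked(d,f), linked(f,d), linked(f,f), on(f)}
3. drop(d,f)  →  {clear(a), clear(d), linked(a,f), linked(f,d), linked(f,f), on(f)}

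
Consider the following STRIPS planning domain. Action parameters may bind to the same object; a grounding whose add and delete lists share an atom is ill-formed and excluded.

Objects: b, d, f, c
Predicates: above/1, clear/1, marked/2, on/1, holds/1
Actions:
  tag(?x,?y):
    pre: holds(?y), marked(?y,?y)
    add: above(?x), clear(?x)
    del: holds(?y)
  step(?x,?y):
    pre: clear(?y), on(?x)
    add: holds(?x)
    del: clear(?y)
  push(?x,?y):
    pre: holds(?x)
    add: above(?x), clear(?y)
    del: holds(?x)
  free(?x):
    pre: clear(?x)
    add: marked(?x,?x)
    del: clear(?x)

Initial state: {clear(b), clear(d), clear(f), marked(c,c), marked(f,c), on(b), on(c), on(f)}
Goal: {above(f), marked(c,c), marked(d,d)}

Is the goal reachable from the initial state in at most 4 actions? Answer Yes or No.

Yes

1. step(f,b)  →  {clear(d), clear(f), holds(f), marked(c,c), marked(f,c), on(b), on(c), on(f)}
2. push(f,b)  →  {above(f), clear(b), clear(d), clear(f), marked(c,c), marked(f,c), on(b), on(c), on(f)}
3. free(d)  →  {above(f), clear(b), clear(f), marked(c,c), marked(d,d), marked(f,c), on(b), on(c), on(f)}
optimal plan length = 3; 3 ≤ 4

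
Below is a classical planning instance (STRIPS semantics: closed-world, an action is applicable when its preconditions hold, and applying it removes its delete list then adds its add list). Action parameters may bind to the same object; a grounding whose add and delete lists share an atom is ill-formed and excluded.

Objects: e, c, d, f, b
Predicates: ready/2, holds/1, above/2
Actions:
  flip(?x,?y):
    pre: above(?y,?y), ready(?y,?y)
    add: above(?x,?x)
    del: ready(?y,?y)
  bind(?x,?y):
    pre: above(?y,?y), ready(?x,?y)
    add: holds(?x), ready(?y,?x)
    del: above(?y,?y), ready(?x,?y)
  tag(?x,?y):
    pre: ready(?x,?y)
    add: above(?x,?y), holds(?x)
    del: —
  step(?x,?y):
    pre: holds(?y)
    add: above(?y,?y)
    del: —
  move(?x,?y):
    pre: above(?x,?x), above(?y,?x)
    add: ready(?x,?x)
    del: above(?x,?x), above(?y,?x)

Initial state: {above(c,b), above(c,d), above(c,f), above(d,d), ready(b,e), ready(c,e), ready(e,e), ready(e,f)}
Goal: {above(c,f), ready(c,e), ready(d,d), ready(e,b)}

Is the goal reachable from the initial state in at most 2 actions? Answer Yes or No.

No

1. tag(e,e)  →  {above(c,b), above(c,d), above(c,f), above(d,d), above(e,e), holds(e), ready(b,e), ready(c,e), ready(e,e), ready(e,f)}
2. bind(b,e)  →  {above(c,b), above(c,d), above(c,f), above(d,d), holds(b), holds(e), ready(c,e), ready(e,b), ready(e,e), ready(e,f)}
3. move(d,c)  →  {above(c,b), above(c,f), holds(b), holds(e), ready(c,e), ready(d,d), ready(e,b), ready(e,e), ready(e,f)}
optimal plan length = 3; 3 > 2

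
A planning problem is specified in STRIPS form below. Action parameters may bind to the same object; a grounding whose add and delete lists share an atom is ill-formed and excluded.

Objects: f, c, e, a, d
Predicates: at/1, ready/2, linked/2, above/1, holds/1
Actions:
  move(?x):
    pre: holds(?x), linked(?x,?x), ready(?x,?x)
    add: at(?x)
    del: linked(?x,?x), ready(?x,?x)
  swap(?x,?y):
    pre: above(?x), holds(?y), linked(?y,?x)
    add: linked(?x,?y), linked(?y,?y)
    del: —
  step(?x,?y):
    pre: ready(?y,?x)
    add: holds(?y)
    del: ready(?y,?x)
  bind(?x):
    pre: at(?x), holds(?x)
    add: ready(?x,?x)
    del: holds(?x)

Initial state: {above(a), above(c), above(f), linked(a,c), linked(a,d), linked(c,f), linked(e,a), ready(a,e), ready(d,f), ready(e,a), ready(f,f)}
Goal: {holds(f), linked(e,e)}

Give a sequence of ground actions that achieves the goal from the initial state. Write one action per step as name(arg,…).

step(f,f); step(a,e); swap(a,e)

1. step(f,f)  →  {above(a), above(c), above(f), holds(f), linked(a,c), linked(a,d), linked(c,f), linked(e,a), ready(a,e), ready(d,f), ready(e,a)}
2. step(a,e)  →  {above(a), above(c), above(f), holds(e), holds(f), linked(a,c), linked(a,d), linked(c,f), linked(e,a), ready(a,e), ready(d,f)}
3. swap(a,e)  →  {above(a), above(c), above(f), holds(e), holds(f), linked(a,c), linked(a,d), linked(a,e), linked(c,f), linked(e,a), linked(e,e), ready(a,e), ready(d,f)}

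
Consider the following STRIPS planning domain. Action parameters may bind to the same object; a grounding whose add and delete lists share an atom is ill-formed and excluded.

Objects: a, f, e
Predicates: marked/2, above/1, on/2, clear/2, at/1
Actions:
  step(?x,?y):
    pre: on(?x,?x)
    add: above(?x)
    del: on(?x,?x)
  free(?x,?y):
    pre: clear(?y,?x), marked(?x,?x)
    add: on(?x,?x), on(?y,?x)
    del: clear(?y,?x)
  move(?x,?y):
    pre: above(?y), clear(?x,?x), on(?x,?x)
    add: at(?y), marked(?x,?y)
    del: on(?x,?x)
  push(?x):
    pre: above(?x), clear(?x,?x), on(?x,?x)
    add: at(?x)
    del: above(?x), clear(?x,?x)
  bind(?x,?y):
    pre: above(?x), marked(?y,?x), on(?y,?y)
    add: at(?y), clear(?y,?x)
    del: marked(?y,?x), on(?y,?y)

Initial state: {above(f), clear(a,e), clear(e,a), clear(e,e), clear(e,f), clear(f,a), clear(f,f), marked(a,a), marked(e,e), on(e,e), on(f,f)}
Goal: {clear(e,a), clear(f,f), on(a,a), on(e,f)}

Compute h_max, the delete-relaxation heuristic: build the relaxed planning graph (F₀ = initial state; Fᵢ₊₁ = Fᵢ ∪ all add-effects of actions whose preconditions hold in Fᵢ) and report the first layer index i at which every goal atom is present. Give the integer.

F0 = init (11 atoms)
F1 = F0 ∪ {above(e), at(f), marked(e,f), marked(f,f), on(a,a), on(a,e), on(e,a), on(f,a)}  (19 atoms)
F2 = F1 ∪ {above(a), at(e), marked(f,e), on(e,f)}  (23 atoms)
goal ⊆ F2  ⇒  h_max = 2

2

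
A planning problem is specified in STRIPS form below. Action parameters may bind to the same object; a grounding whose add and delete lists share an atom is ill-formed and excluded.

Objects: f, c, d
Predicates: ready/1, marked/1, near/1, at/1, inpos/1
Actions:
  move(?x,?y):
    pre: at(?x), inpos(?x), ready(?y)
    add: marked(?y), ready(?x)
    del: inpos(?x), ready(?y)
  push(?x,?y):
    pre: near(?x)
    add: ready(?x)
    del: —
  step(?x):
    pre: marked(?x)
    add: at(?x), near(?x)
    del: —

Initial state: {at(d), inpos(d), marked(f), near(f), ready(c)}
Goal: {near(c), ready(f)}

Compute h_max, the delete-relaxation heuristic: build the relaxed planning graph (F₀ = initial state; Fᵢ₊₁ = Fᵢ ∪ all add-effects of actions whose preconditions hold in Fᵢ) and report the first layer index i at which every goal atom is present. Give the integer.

F0 = init (5 atoms)
F1 = F0 ∪ {at(f), marked(c), ready(d), ready(f)}  (9 atoms)
F2 = F1 ∪ {at(c), near(c)}  (11 atoms)
goal ⊆ F2  ⇒  h_max = 2

2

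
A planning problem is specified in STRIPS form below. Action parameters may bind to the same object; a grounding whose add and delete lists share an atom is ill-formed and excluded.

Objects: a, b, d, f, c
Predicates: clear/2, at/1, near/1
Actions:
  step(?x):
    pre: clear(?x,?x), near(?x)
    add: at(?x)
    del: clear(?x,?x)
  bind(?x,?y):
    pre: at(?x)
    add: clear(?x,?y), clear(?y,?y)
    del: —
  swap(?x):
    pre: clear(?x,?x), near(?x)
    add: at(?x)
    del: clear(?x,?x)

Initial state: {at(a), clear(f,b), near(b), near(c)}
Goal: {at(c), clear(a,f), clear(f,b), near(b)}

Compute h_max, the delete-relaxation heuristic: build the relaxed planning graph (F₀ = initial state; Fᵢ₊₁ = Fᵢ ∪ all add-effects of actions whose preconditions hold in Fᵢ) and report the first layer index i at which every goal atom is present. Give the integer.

F0 = init (4 atoms)
F1 = F0 ∪ {clear(a,a), clear(a,b), clear(a,c), clear(a,d), clear(a,f), clear(b,b), clear(c,c), clear(d,d), clear(f,f)}  (13 atoms)
F2 = F1 ∪ {at(b), at(c)}  (15 atoms)
goal ⊆ F2  ⇒  h_max = 2

2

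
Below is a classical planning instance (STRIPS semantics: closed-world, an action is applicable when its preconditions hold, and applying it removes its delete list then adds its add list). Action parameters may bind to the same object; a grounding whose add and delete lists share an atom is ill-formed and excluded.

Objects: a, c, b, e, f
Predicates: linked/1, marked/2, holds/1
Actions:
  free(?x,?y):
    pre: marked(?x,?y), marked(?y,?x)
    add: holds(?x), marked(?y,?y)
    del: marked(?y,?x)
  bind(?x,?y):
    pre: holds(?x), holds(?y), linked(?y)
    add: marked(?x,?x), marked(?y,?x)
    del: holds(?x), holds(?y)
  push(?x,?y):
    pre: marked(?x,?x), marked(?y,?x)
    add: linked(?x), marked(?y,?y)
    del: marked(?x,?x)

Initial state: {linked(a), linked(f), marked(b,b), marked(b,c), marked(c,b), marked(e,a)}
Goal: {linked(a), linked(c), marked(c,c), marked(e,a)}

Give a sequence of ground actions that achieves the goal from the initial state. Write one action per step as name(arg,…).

1. push(b,c)  →  {linked(a), linked(b), linked(f), marked(b,c), marked(c,b), marked(c,c), marked(e,a)}
2. push(c,b)  →  {linked(a), linked(b), linked(c), linked(f), marked(b,b), marked(b,c), marked(c,b), marked(e,a)}
3. free(b,c)  →  {holds(b), linked(a), linked(b), linked(c), linked(f), marked(b,b), marked(b,c), marked(c,c), marked(e,a)}

push(b,c); push(c,b); free(b,c)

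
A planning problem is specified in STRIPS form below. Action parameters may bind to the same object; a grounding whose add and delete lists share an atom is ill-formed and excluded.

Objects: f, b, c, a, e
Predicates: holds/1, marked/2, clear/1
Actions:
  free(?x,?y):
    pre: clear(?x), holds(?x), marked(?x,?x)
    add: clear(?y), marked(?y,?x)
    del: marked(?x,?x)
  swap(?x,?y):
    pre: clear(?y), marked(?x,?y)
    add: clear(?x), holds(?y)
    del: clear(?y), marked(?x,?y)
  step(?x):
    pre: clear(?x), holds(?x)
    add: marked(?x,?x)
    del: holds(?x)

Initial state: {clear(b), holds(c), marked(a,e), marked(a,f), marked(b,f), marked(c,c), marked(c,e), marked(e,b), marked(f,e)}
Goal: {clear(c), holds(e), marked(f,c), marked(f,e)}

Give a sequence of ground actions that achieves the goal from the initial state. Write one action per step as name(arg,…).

swap(e,b); swap(c,e); free(c,f)

1. swap(e,b)  →  {clear(e), holds(b), holds(c), marked(a,e), marked(a,f), marked(b,f), marked(c,c), marked(c,e), marked(f,e)}
2. swap(c,e)  →  {clear(c), holds(b), holds(c), holds(e), marked(a,e), marked(a,f), marked(b,f), marked(c,c), marked(f,e)}
3. free(c,f)  →  {clear(c), clear(f), holds(b), holds(c), holds(e), marked(a,e), marked(a,f), marked(b,f), marked(f,c), marked(f,e)}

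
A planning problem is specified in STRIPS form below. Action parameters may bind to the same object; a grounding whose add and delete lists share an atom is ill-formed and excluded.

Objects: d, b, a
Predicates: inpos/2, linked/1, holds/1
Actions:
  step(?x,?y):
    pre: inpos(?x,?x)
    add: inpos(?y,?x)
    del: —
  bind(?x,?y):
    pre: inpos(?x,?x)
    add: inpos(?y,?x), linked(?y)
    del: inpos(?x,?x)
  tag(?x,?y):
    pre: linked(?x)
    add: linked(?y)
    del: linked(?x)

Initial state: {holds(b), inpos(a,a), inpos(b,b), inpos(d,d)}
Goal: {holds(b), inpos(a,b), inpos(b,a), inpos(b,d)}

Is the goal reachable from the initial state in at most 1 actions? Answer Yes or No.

1. step(d,b)  →  {holds(b), inpos(a,a), inpos(b,b), inpos(b,d), inpos(d,d)}
2. step(b,a)  →  {holds(b), inpos(a,a), inpos(a,b), inpos(b,b), inpos(b,d), inpos(d,d)}
3. step(a,b)  →  {holds(b), inpos(a,a), inpos(a,b), inpos(b,a), inpos(b,b), inpos(b,d), inpos(d,d)}
optimal plan length = 3; 3 > 1

No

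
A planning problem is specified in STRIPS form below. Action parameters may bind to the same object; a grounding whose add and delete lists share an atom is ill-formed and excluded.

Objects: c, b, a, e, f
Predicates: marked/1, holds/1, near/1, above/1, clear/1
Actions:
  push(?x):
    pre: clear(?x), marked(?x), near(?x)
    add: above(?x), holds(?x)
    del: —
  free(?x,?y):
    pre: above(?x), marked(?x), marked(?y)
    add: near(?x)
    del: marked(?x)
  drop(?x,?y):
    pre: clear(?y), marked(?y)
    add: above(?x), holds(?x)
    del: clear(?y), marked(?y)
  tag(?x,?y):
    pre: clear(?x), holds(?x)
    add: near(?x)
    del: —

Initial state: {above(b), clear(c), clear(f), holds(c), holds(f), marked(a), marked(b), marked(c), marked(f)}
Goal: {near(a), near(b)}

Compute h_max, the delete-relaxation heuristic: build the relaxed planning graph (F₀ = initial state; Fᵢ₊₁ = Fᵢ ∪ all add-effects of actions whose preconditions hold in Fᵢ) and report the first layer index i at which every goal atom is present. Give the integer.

2

F0 = init (9 atoms)
F1 = F0 ∪ {above(a), above(c), above(e), above(f), holds(a), holds(b), holds(e), near(b), near(c), near(f)}  (19 atoms)
F2 = F1 ∪ {near(a)}  (20 atoms)
goal ⊆ F2  ⇒  h_max = 2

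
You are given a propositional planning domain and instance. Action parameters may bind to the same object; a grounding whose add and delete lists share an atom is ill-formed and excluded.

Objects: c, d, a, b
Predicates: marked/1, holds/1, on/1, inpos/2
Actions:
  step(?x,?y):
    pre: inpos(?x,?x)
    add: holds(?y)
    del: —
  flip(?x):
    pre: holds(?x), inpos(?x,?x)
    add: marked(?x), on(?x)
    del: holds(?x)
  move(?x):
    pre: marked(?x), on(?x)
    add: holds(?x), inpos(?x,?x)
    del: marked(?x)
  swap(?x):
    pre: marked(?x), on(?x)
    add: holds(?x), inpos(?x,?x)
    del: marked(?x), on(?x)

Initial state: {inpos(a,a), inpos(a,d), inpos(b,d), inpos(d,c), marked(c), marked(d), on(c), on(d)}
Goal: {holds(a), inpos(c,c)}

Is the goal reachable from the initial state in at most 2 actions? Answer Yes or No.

1. step(a,a)  →  {holds(a), inpos(a,a), inpos(a,d), inpos(b,d), inpos(d,c), marked(c), marked(d), on(c), on(d)}
2. move(c)  →  {holds(a), holds(c), inpos(a,a), inpos(a,d), inpos(b,d), inpos(c,c), inpos(d,c), marked(d), on(c), on(d)}
optimal plan length = 2; 2 ≤ 2

Yes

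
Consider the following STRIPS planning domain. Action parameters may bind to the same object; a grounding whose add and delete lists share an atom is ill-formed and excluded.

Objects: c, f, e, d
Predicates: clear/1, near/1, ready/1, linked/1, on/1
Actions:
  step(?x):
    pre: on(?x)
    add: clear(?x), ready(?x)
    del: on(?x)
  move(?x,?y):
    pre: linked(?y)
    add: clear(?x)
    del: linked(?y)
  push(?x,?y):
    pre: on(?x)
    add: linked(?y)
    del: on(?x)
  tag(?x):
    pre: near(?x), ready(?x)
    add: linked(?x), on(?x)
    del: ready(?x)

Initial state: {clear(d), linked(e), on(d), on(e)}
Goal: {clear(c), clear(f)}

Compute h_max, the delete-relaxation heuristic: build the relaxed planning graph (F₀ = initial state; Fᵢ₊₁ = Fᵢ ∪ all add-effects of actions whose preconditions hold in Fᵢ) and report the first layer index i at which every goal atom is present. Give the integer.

1

F0 = init (4 atoms)
F1 = F0 ∪ {clear(c), clear(e), clear(f), linked(c), linked(d), linked(f), ready(d), ready(e)}  (12 atoms)
goal ⊆ F1  ⇒  h_max = 1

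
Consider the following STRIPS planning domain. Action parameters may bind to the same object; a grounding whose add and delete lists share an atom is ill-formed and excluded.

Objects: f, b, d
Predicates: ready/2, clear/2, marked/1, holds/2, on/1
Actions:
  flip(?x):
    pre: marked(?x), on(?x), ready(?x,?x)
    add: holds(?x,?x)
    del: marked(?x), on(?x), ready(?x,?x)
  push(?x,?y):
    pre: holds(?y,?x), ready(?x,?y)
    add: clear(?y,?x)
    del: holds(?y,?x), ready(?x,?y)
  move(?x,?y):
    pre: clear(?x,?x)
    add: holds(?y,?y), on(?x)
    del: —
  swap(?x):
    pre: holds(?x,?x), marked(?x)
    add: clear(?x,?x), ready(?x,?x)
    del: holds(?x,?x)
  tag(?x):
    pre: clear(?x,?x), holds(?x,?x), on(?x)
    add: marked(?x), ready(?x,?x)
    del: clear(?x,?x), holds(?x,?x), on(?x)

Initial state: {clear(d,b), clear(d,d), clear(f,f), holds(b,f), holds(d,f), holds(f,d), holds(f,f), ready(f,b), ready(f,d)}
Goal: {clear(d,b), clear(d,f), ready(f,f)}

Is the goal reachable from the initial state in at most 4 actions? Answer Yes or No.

Yes

1. push(f,d)  →  {clear(d,b), clear(d,d), clear(d,f), clear(f,f), holds(b,f), holds(f,d), holds(f,f), ready(f,b)}
2. move(f,f)  →  {clear(d,b), clear(d,d), clear(d,f), clear(f,f), holds(b,f), holds(f,d), holds(f,f), on(f), ready(f,b)}
3. tag(f)  →  {clear(d,b), clear(d,d), clear(d,f), holds(b,f), holds(f,d), marked(f), ready(f,b), ready(f,f)}
optimal plan length = 3; 3 ≤ 4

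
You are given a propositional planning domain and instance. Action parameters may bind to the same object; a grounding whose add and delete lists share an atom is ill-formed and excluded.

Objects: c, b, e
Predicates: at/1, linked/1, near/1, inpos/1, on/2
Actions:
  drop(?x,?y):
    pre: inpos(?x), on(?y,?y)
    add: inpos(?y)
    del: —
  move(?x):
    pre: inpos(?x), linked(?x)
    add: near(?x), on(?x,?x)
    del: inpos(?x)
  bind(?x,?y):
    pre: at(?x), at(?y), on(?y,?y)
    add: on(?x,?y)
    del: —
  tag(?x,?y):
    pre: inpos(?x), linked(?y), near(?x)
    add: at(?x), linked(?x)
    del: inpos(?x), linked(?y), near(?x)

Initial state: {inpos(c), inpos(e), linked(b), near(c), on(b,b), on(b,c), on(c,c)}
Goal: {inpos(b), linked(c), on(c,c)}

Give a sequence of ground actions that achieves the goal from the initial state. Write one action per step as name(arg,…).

drop(c,b); tag(c,b)

1. drop(c,b)  →  {inpos(b), inpos(c), inpos(e), linked(b), near(c), on(b,b), on(b,c), on(c,c)}
2. tag(c,b)  →  {at(c), inpos(b), inpos(e), linked(c), on(b,b), on(b,c), on(c,c)}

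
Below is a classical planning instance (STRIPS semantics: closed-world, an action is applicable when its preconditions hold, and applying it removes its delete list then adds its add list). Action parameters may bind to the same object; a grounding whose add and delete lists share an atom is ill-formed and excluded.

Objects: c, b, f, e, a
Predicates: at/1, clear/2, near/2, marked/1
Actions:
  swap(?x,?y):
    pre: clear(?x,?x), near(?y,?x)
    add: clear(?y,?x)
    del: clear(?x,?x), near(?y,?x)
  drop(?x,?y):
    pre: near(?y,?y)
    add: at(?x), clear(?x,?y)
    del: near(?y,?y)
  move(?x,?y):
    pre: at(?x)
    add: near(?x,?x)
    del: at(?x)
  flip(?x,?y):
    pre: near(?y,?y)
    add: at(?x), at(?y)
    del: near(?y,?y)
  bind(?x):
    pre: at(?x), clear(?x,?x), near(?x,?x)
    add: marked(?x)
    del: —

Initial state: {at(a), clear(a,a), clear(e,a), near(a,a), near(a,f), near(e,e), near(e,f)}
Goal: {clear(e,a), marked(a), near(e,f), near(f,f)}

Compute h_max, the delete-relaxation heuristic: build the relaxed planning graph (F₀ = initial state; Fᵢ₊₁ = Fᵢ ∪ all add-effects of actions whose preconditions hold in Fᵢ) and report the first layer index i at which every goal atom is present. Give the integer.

F0 = init (7 atoms)
F1 = F0 ∪ {at(b), at(c), at(e), at(f), clear(a,e), clear(b,a), clear(b,e), clear(c,a), clear(c,e), clear(e,e), clear(f,a), clear(f,e), marked(a)}  (20 atoms)
F2 = F1 ∪ {marked(e), near(b,b), near(c,c), near(f,f)}  (24 atoms)
goal ⊆ F2  ⇒  h_max = 2

2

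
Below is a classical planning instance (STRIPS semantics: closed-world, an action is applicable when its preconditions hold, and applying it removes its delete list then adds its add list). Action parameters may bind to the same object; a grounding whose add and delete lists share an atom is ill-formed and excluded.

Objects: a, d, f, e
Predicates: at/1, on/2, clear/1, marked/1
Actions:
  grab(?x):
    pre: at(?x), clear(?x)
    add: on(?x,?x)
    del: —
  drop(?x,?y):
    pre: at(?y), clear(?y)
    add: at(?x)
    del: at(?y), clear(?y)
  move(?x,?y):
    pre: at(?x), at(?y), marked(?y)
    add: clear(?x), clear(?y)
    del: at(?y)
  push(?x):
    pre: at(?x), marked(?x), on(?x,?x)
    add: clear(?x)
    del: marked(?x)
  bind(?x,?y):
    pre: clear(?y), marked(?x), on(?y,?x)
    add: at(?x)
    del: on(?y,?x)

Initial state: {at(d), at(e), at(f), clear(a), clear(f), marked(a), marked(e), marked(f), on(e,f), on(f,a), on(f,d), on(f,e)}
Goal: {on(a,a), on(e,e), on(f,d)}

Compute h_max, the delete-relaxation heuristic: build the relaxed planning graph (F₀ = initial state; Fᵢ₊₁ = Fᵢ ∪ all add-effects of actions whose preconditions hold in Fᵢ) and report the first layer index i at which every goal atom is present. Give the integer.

F0 = init (12 atoms)
F1 = F0 ∪ {at(a), clear(d), clear(e), on(f,f)}  (16 atoms)
F2 = F1 ∪ {on(a,a), on(d,d), on(e,e)}  (19 atoms)
goal ⊆ F2  ⇒  h_max = 2

2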